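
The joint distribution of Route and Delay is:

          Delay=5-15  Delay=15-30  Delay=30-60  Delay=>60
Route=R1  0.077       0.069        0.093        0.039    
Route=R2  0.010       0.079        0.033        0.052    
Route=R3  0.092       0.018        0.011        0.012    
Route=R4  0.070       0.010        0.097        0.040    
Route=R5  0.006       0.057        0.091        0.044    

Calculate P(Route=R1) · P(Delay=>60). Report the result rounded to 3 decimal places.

0.052

P(Route=R1) = 0.077 + 0.069 + 0.093 + 0.039 = 0.278.
P(Delay=>60) = 0.039 + 0.052 + 0.012 + 0.040 + 0.044 = 0.187.
Product: 0.278 × 0.187 = 0.052.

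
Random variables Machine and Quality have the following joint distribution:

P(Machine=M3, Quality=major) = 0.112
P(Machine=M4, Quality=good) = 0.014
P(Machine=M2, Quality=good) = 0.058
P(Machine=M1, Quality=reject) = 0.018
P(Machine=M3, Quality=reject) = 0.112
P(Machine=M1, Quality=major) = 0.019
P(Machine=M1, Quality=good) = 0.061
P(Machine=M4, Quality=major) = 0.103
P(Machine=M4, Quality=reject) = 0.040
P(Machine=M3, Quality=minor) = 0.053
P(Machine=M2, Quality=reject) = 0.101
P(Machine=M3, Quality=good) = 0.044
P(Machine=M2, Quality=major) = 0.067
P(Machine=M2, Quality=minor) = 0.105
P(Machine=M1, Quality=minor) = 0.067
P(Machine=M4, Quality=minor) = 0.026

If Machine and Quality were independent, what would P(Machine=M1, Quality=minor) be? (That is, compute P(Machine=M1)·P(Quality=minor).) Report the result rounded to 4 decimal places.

P(Machine=M1) = 0.061 + 0.067 + 0.019 + 0.018 = 0.165.
P(Quality=minor) = 0.067 + 0.105 + 0.053 + 0.026 = 0.251.
Product: 0.165 × 0.251 = 0.0414.

0.0414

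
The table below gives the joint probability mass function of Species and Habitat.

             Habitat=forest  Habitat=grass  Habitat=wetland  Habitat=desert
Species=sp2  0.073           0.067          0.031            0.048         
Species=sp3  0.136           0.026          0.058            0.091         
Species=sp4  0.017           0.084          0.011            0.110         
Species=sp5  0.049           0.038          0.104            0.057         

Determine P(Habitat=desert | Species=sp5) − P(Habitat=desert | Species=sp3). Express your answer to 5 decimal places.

-0.06277

P(Species=sp5) = 0.049 + 0.038 + 0.104 + 0.057 = 0.248; P(Habitat=desert | Species=sp5) = 0.057/0.248 = 0.229839.
P(Species=sp3) = 0.136 + 0.026 + 0.058 + 0.091 = 0.311; P(Habitat=desert | Species=sp3) = 0.091/0.311 = 0.292605.
Difference = -0.06277.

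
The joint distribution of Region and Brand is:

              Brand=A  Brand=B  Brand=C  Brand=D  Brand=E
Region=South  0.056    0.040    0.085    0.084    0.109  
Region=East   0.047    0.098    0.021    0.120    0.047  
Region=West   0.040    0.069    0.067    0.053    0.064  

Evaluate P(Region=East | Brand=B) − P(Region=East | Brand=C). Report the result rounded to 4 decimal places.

0.3520

P(Brand=B) = 0.040 + 0.098 + 0.069 = 0.207; P(Region=East | Brand=B) = 0.098/0.207 = 0.47343.
P(Brand=C) = 0.085 + 0.021 + 0.067 = 0.173; P(Region=East | Brand=C) = 0.021/0.173 = 0.12139.
Difference = 0.3520.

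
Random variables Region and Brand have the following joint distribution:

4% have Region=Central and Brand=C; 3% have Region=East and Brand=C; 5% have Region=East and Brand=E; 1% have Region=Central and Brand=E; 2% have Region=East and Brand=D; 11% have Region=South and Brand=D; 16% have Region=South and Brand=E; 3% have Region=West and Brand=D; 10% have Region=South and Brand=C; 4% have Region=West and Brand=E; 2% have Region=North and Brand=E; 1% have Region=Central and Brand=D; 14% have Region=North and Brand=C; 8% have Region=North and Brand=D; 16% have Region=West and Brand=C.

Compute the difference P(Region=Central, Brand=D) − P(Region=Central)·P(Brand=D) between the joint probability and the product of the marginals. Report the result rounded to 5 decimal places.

P(Region=Central) = 0.04 + 0.01 + 0.01 = 0.06.
P(Brand=D) = 0.08 + 0.11 + 0.02 + 0.03 + 0.01 = 0.25.
P(Region=Central, Brand=D) − P(Region=Central)P(Brand=D) = 0.01 − 0.06×0.25 = -0.00500.

-0.00500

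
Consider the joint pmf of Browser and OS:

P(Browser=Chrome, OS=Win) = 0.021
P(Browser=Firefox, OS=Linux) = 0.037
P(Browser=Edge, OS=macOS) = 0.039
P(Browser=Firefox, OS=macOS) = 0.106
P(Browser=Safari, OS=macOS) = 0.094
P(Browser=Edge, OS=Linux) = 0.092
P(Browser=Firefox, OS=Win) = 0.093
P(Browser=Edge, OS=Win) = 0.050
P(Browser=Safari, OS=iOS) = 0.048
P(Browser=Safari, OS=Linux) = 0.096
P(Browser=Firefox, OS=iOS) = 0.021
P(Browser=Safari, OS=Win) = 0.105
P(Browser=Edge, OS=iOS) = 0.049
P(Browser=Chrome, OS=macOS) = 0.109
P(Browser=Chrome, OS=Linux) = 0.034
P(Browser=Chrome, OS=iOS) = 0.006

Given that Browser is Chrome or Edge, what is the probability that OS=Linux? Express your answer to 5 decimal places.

P(Browser=Chrome) = 0.021 + 0.109 + 0.034 + 0.006 = 0.170.
P(Browser=Edge) = 0.050 + 0.039 + 0.092 + 0.049 = 0.230.
P(Browser ∈ {Chrome, Edge}) = 0.170 + 0.230 = 0.400; P(OS=Linux, Browser ∈ {Chrome, Edge}) = 0.034 + 0.092 = 0.126.
P(OS=Linux | Browser ∈ {Chrome, Edge}) = 0.126/0.400 = 0.31500.

0.31500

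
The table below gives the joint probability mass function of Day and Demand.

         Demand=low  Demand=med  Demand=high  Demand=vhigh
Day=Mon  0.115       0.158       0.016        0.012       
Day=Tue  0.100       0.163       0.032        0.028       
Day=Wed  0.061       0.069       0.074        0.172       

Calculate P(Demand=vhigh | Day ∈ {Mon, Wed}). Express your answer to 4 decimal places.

0.2718

P(Day=Mon) = 0.115 + 0.158 + 0.016 + 0.012 = 0.301.
P(Day=Wed) = 0.061 + 0.069 + 0.074 + 0.172 = 0.376.
P(Day ∈ {Mon, Wed}) = 0.301 + 0.376 = 0.677; P(Demand=vhigh, Day ∈ {Mon, Wed}) = 0.012 + 0.172 = 0.184.
P(Demand=vhigh | Day ∈ {Mon, Wed}) = 0.184/0.677 = 0.2718.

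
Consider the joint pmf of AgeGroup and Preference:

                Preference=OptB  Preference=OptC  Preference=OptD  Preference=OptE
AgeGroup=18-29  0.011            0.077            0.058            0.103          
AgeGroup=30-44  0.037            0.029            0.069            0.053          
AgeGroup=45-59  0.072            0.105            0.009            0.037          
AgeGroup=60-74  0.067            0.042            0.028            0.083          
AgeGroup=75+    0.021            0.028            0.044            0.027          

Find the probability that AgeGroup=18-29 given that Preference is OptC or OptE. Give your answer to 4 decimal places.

0.3082

P(Preference=OptC) = 0.077 + 0.029 + 0.105 + 0.042 + 0.028 = 0.281.
P(Preference=OptE) = 0.103 + 0.053 + 0.037 + 0.083 + 0.027 = 0.303.
P(Preference ∈ {OptC, OptE}) = 0.281 + 0.303 = 0.584; P(AgeGroup=18-29, Preference ∈ {OptC, OptE}) = 0.077 + 0.103 = 0.180.
P(AgeGroup=18-29 | Preference ∈ {OptC, OptE}) = 0.180/0.584 = 0.3082.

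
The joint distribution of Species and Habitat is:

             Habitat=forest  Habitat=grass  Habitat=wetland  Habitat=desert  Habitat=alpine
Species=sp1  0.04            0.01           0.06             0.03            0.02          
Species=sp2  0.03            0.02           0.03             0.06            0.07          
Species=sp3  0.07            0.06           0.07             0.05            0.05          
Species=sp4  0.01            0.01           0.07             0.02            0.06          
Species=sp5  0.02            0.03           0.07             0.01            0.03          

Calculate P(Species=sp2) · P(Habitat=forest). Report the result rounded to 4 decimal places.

0.0357

P(Species=sp2) = 0.03 + 0.02 + 0.03 + 0.06 + 0.07 = 0.21.
P(Habitat=forest) = 0.04 + 0.03 + 0.07 + 0.01 + 0.02 = 0.17.
Product: 0.21 × 0.17 = 0.0357.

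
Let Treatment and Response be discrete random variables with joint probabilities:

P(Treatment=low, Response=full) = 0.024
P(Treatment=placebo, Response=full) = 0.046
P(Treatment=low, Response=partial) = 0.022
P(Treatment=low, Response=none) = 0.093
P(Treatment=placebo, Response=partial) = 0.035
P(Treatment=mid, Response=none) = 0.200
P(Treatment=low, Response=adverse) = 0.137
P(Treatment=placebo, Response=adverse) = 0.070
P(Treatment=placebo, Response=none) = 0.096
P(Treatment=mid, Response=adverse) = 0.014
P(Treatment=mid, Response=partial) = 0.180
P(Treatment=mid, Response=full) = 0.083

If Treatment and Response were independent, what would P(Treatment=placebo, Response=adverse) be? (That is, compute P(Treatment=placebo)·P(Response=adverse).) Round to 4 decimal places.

P(Treatment=placebo) = 0.096 + 0.035 + 0.046 + 0.070 = 0.247.
P(Response=adverse) = 0.070 + 0.137 + 0.014 = 0.221.
Product: 0.247 × 0.221 = 0.0546.

0.0546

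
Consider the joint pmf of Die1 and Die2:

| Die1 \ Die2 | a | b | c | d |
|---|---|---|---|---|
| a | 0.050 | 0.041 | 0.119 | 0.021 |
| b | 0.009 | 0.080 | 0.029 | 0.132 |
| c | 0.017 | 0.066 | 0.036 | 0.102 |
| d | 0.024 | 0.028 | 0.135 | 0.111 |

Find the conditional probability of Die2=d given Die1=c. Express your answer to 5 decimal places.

0.46154

P(Die1=c) = 0.017 + 0.066 + 0.036 + 0.102 = 0.221.
P(Die2=d | Die1=c) = 0.102/0.221 = 0.46154.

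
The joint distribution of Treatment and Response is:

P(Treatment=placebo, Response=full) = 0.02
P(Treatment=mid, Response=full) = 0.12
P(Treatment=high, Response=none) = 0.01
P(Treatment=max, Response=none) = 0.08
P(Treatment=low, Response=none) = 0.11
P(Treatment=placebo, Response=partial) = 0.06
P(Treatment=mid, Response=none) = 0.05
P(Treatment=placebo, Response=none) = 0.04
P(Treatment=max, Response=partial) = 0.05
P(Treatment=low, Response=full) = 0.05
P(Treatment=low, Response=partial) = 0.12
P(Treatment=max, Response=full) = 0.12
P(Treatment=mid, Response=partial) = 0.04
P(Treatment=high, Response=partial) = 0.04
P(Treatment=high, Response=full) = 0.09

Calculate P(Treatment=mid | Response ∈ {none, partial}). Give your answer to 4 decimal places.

P(Response=none) = 0.04 + 0.11 + 0.05 + 0.01 + 0.08 = 0.29.
P(Response=partial) = 0.06 + 0.12 + 0.04 + 0.04 + 0.05 = 0.31.
P(Response ∈ {none, partial}) = 0.29 + 0.31 = 0.60; P(Treatment=mid, Response ∈ {none, partial}) = 0.05 + 0.04 = 0.09.
P(Treatment=mid | Response ∈ {none, partial}) = 0.09/0.60 = 0.1500.

0.1500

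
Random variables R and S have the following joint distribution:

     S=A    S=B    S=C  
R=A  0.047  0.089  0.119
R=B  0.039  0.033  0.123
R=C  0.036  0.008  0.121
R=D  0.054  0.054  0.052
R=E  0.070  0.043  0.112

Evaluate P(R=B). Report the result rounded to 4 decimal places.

P(R=B) = 0.039 + 0.033 + 0.123 = 0.195.

0.1950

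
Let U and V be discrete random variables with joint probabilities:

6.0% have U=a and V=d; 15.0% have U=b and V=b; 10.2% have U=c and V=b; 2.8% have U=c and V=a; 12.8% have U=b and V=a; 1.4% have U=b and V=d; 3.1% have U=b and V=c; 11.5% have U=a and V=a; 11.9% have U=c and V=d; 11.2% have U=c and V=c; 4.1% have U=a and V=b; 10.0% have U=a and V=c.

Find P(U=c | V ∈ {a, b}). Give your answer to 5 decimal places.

P(V=a) = 0.115 + 0.128 + 0.028 = 0.271.
P(V=b) = 0.041 + 0.150 + 0.102 = 0.293.
P(V ∈ {a, b}) = 0.271 + 0.293 = 0.564; P(U=c, V ∈ {a, b}) = 0.028 + 0.102 = 0.130.
P(U=c | V ∈ {a, b}) = 0.130/0.564 = 0.23050.

0.23050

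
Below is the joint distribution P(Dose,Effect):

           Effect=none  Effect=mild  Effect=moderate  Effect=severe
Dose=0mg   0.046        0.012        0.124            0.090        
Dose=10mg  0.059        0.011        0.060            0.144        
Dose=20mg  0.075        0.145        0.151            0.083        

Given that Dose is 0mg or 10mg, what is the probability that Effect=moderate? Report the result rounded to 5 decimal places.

P(Dose=0mg) = 0.046 + 0.012 + 0.124 + 0.090 = 0.272.
P(Dose=10mg) = 0.059 + 0.011 + 0.060 + 0.144 = 0.274.
P(Dose ∈ {0mg, 10mg}) = 0.272 + 0.274 = 0.546; P(Effect=moderate, Dose ∈ {0mg, 10mg}) = 0.124 + 0.060 = 0.184.
P(Effect=moderate | Dose ∈ {0mg, 10mg}) = 0.184/0.546 = 0.33700.

0.33700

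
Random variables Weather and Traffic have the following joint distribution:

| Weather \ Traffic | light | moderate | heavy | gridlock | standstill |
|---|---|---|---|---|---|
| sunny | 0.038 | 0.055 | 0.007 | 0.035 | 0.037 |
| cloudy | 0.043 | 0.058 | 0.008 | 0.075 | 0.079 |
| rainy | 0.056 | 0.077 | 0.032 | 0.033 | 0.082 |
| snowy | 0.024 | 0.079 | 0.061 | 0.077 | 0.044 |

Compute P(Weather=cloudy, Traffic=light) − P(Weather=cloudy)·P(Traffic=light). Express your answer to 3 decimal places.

P(Weather=cloudy) = 0.043 + 0.058 + 0.008 + 0.075 + 0.079 = 0.263.
P(Traffic=light) = 0.038 + 0.043 + 0.056 + 0.024 = 0.161.
P(Weather=cloudy, Traffic=light) − P(Weather=cloudy)P(Traffic=light) = 0.043 − 0.263×0.161 = 0.001.

0.001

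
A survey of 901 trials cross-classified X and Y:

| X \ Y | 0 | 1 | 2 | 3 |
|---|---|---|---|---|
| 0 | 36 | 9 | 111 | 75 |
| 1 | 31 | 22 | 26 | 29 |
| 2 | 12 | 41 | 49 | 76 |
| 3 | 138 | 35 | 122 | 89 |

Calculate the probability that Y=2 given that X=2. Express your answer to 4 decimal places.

0.2753

Total with X=2: 12 + 41 + 49 + 76 = 178.
P(Y=2 | X=2) = 49/178 = 0.2753.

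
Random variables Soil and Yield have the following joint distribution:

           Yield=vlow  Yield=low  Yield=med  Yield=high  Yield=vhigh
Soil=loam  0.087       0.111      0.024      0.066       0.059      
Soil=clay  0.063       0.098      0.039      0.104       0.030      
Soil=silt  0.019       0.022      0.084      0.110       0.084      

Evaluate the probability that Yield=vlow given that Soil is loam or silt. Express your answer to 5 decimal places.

P(Soil=loam) = 0.087 + 0.111 + 0.024 + 0.066 + 0.059 = 0.347.
P(Soil=silt) = 0.019 + 0.022 + 0.084 + 0.110 + 0.084 = 0.319.
P(Soil ∈ {loam, silt}) = 0.347 + 0.319 = 0.666; P(Yield=vlow, Soil ∈ {loam, silt}) = 0.087 + 0.019 = 0.106.
P(Yield=vlow | Soil ∈ {loam, silt}) = 0.106/0.666 = 0.15916.

0.15916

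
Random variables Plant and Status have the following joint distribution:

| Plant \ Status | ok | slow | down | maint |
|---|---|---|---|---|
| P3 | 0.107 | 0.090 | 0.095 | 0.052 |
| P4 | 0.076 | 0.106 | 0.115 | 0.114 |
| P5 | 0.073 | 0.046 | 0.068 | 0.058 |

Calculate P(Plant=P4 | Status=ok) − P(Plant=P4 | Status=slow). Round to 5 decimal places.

P(Status=ok) = 0.107 + 0.076 + 0.073 = 0.256; P(Plant=P4 | Status=ok) = 0.076/0.256 = 0.296875.
P(Status=slow) = 0.090 + 0.106 + 0.046 = 0.242; P(Plant=P4 | Status=slow) = 0.106/0.242 = 0.438017.
Difference = -0.14114.

-0.14114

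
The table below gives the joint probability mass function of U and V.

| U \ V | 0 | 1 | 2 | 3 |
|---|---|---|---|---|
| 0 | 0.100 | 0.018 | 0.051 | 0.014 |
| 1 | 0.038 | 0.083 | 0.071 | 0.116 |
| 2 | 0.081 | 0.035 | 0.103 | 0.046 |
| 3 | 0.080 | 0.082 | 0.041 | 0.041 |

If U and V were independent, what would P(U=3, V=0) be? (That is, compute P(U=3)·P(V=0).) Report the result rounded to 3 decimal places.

P(U=3) = 0.080 + 0.082 + 0.041 + 0.041 = 0.244.
P(V=0) = 0.100 + 0.038 + 0.081 + 0.080 = 0.299.
Product: 0.244 × 0.299 = 0.073.

0.073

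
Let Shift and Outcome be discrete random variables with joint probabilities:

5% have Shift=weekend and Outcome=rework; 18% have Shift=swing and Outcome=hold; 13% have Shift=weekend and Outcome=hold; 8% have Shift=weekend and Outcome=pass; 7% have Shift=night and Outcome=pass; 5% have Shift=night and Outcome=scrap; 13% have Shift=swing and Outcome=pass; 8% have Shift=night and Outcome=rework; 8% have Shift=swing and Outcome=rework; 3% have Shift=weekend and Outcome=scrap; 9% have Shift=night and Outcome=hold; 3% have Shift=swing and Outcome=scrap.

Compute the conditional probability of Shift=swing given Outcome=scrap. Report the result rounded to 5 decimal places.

P(Outcome=scrap) = 0.03 + 0.05 + 0.03 = 0.11.
P(Shift=swing | Outcome=scrap) = 0.03/0.11 = 0.27273.

0.27273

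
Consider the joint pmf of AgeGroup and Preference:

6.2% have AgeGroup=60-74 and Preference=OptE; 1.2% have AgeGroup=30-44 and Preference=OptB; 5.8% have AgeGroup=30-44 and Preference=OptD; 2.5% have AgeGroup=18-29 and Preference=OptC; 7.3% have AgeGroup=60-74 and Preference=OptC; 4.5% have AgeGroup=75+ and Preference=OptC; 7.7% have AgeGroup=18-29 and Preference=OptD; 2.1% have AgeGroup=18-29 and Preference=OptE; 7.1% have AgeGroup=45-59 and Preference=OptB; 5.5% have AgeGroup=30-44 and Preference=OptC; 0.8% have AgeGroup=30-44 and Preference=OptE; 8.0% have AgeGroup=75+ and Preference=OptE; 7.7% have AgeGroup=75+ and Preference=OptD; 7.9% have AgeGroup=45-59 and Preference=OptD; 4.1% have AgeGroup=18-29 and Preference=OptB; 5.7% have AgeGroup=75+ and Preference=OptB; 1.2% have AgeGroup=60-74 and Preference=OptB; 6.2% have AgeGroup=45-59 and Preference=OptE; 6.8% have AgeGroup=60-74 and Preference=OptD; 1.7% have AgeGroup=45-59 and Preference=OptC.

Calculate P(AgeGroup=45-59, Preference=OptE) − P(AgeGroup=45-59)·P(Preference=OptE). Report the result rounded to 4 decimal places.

P(AgeGroup=45-59) = 0.071 + 0.017 + 0.079 + 0.062 = 0.229.
P(Preference=OptE) = 0.021 + 0.008 + 0.062 + 0.062 + 0.080 = 0.233.
P(AgeGroup=45-59, Preference=OptE) − P(AgeGroup=45-59)P(Preference=OptE) = 0.062 − 0.229×0.233 = 0.0086.

0.0086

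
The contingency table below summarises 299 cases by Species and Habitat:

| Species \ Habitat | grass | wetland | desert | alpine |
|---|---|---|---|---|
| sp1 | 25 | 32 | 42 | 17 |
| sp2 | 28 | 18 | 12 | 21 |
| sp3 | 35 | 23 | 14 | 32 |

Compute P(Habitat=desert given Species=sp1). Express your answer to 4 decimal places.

Total with Species=sp1: 25 + 32 + 42 + 17 = 116.
P(Habitat=desert | Species=sp1) = 42/116 = 0.3621.

0.3621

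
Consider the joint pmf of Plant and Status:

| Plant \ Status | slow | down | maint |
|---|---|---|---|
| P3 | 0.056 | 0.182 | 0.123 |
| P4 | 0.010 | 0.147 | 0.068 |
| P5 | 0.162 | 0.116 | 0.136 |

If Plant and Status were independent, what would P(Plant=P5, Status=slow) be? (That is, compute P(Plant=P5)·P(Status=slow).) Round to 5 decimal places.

0.09439

P(Plant=P5) = 0.162 + 0.116 + 0.136 = 0.414.
P(Status=slow) = 0.056 + 0.010 + 0.162 = 0.228.
Product: 0.414 × 0.228 = 0.09439.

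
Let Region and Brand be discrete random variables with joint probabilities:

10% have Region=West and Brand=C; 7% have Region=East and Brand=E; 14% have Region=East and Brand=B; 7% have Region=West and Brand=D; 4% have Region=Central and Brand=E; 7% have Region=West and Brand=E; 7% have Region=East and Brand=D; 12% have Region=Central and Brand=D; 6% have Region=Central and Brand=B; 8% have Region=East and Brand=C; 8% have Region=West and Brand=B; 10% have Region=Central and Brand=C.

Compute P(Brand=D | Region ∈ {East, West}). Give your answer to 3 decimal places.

0.206

P(Region=East) = 0.14 + 0.08 + 0.07 + 0.07 = 0.36.
P(Region=West) = 0.08 + 0.10 + 0.07 + 0.07 = 0.32.
P(Region ∈ {East, West}) = 0.36 + 0.32 = 0.68; P(Brand=D, Region ∈ {East, West}) = 0.07 + 0.07 = 0.14.
P(Brand=D | Region ∈ {East, West}) = 0.14/0.68 = 0.206.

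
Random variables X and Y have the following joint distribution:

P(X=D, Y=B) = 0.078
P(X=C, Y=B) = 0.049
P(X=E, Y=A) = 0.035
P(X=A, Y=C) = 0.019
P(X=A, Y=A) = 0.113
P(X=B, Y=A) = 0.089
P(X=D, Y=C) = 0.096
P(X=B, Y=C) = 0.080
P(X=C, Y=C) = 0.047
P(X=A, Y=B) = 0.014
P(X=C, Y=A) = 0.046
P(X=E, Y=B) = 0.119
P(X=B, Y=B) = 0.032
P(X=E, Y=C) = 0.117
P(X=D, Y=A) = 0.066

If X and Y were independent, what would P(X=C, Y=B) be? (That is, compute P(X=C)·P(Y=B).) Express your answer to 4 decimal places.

0.0415

P(X=C) = 0.046 + 0.049 + 0.047 = 0.142.
P(Y=B) = 0.014 + 0.032 + 0.049 + 0.078 + 0.119 = 0.292.
Product: 0.142 × 0.292 = 0.0415.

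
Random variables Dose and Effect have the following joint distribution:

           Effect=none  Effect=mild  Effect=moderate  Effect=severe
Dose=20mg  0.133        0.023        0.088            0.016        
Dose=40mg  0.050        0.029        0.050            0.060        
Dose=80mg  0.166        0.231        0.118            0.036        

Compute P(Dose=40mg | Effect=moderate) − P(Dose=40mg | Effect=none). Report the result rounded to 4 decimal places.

0.0520

P(Effect=moderate) = 0.088 + 0.050 + 0.118 = 0.256; P(Dose=40mg | Effect=moderate) = 0.050/0.256 = 0.19531.
P(Effect=none) = 0.133 + 0.050 + 0.166 = 0.349; P(Dose=40mg | Effect=none) = 0.050/0.349 = 0.14327.
Difference = 0.0520.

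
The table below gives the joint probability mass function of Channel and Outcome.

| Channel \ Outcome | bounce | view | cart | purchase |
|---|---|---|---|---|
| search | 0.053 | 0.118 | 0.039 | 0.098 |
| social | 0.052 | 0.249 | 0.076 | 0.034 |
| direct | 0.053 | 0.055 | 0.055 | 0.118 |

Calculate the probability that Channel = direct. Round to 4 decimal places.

P(Channel=direct) = 0.053 + 0.055 + 0.055 + 0.118 = 0.281.

0.2810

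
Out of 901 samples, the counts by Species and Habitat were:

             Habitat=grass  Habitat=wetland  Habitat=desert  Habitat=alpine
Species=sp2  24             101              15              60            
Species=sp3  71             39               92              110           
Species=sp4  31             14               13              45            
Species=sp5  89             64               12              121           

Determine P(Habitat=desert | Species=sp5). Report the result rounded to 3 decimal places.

0.042

Total with Species=sp5: 89 + 64 + 12 + 121 = 286.
P(Habitat=desert | Species=sp5) = 12/286 = 0.042.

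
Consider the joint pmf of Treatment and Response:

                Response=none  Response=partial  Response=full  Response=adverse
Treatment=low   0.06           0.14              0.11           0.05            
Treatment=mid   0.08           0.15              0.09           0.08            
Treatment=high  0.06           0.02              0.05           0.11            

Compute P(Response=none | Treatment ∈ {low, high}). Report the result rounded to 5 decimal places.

0.20000

P(Treatment=low) = 0.06 + 0.14 + 0.11 + 0.05 = 0.36.
P(Treatment=high) = 0.06 + 0.02 + 0.05 + 0.11 = 0.24.
P(Treatment ∈ {low, high}) = 0.36 + 0.24 = 0.60; P(Response=none, Treatment ∈ {low, high}) = 0.06 + 0.06 = 0.12.
P(Response=none | Treatment ∈ {low, high}) = 0.12/0.60 = 0.20000.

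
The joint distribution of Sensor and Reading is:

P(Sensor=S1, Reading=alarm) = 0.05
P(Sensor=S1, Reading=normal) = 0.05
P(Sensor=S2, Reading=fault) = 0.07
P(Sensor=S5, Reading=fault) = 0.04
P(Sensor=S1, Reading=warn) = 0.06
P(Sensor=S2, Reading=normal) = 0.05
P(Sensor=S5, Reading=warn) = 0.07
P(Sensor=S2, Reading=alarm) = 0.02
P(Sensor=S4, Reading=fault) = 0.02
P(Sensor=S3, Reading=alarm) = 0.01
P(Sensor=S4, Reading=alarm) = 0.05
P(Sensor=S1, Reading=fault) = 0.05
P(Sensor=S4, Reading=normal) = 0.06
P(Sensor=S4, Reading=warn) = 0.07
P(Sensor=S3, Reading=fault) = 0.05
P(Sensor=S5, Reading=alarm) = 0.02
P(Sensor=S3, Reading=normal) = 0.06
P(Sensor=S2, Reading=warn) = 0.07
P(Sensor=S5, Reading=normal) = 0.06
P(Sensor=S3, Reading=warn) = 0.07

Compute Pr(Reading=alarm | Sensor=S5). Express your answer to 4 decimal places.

0.1053

P(Sensor=S5) = 0.06 + 0.07 + 0.02 + 0.04 = 0.19.
P(Reading=alarm | Sensor=S5) = 0.02/0.19 = 0.1053.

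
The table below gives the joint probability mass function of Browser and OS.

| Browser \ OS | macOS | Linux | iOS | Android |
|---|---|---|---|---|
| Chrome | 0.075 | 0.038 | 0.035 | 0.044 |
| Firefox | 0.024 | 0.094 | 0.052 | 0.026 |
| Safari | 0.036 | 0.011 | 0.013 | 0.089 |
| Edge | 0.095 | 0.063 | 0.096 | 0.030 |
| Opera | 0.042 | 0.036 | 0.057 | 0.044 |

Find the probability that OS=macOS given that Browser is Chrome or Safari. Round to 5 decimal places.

P(Browser=Chrome) = 0.075 + 0.038 + 0.035 + 0.044 = 0.192.
P(Browser=Safari) = 0.036 + 0.011 + 0.013 + 0.089 = 0.149.
P(Browser ∈ {Chrome, Safari}) = 0.192 + 0.149 = 0.341; P(OS=macOS, Browser ∈ {Chrome, Safari}) = 0.075 + 0.036 = 0.111.
P(OS=macOS | Browser ∈ {Chrome, Safari}) = 0.111/0.341 = 0.32551.

0.32551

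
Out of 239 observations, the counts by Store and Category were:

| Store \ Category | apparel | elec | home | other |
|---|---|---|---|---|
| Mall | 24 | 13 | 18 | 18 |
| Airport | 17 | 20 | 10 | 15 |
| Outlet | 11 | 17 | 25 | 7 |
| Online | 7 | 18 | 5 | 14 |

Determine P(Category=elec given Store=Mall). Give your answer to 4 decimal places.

0.1781

Total with Store=Mall: 24 + 13 + 18 + 18 = 73.
P(Category=elec | Store=Mall) = 13/73 = 0.1781.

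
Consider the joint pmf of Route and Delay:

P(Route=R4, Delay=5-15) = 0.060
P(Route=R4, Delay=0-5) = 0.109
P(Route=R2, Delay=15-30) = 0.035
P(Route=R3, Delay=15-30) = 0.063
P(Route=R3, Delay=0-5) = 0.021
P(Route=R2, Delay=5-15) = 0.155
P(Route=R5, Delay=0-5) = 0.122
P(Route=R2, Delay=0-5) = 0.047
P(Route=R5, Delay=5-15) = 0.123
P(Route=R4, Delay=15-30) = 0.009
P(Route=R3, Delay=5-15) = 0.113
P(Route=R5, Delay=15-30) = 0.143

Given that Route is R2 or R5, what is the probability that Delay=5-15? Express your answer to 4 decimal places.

P(Route=R2) = 0.047 + 0.155 + 0.035 = 0.237.
P(Route=R5) = 0.122 + 0.123 + 0.143 = 0.388.
P(Route ∈ {R2, R5}) = 0.237 + 0.388 = 0.625; P(Delay=5-15, Route ∈ {R2, R5}) = 0.155 + 0.123 = 0.278.
P(Delay=5-15 | Route ∈ {R2, R5}) = 0.278/0.625 = 0.4448.

0.4448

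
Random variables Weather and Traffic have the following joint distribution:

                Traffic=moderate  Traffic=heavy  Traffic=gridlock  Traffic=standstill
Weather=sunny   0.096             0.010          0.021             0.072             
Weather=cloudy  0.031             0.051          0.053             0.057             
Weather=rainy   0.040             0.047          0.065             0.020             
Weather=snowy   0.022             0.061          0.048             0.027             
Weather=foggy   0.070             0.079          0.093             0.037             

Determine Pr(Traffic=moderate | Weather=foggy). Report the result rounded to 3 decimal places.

0.251

P(Weather=foggy) = 0.070 + 0.079 + 0.093 + 0.037 = 0.279.
P(Traffic=moderate | Weather=foggy) = 0.070/0.279 = 0.251.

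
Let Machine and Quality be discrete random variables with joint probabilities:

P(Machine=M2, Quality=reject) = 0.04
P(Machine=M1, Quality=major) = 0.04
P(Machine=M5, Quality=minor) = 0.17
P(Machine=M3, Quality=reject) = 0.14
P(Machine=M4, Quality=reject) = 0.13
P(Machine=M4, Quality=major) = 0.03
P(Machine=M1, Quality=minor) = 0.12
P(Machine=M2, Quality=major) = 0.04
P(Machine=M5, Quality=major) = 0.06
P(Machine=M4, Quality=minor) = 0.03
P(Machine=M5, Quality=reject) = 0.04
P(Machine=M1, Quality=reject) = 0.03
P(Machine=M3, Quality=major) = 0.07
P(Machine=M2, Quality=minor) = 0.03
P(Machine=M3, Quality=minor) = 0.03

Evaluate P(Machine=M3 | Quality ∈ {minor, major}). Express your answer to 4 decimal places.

0.1613

P(Quality=minor) = 0.12 + 0.03 + 0.03 + 0.03 + 0.17 = 0.38.
P(Quality=major) = 0.04 + 0.04 + 0.07 + 0.03 + 0.06 = 0.24.
P(Quality ∈ {minor, major}) = 0.38 + 0.24 = 0.62; P(Machine=M3, Quality ∈ {minor, major}) = 0.03 + 0.07 = 0.10.
P(Machine=M3 | Quality ∈ {minor, major}) = 0.10/0.62 = 0.1613.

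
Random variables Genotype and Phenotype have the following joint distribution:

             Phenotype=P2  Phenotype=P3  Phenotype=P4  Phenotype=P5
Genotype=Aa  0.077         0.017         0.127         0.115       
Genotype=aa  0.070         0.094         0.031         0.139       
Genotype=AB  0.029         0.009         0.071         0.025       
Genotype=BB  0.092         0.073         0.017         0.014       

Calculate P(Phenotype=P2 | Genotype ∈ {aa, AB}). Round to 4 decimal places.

0.2115

P(Genotype=aa) = 0.070 + 0.094 + 0.031 + 0.139 = 0.334.
P(Genotype=AB) = 0.029 + 0.009 + 0.071 + 0.025 = 0.134.
P(Genotype ∈ {aa, AB}) = 0.334 + 0.134 = 0.468; P(Phenotype=P2, Genotype ∈ {aa, AB}) = 0.070 + 0.029 = 0.099.
P(Phenotype=P2 | Genotype ∈ {aa, AB}) = 0.099/0.468 = 0.2115.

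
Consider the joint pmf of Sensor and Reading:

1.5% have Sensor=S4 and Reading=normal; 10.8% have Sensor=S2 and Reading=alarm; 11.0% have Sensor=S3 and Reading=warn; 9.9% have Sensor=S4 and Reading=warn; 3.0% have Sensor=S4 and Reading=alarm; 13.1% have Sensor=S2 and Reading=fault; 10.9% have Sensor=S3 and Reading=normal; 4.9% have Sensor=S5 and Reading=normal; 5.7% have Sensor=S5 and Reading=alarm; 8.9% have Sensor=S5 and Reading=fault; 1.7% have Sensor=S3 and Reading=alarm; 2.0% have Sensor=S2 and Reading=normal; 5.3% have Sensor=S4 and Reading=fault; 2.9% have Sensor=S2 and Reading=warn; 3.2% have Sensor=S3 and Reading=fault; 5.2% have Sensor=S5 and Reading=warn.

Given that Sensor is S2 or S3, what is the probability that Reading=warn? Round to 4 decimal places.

P(Sensor=S2) = 0.020 + 0.029 + 0.108 + 0.131 = 0.288.
P(Sensor=S3) = 0.109 + 0.110 + 0.017 + 0.032 = 0.268.
P(Sensor ∈ {S2, S3}) = 0.288 + 0.268 = 0.556; P(Reading=warn, Sensor ∈ {S2, S3}) = 0.029 + 0.110 = 0.139.
P(Reading=warn | Sensor ∈ {S2, S3}) = 0.139/0.556 = 0.2500.

0.2500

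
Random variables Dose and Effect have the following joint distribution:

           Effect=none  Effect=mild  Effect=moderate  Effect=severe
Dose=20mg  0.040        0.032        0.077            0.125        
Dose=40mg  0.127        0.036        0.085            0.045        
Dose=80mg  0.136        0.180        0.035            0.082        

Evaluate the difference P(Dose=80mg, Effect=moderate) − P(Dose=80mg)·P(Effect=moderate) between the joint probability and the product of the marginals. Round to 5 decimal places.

-0.05030

P(Dose=80mg) = 0.136 + 0.180 + 0.035 + 0.082 = 0.433.
P(Effect=moderate) = 0.077 + 0.085 + 0.035 = 0.197.
P(Dose=80mg, Effect=moderate) − P(Dose=80mg)P(Effect=moderate) = 0.035 − 0.433×0.197 = -0.05030.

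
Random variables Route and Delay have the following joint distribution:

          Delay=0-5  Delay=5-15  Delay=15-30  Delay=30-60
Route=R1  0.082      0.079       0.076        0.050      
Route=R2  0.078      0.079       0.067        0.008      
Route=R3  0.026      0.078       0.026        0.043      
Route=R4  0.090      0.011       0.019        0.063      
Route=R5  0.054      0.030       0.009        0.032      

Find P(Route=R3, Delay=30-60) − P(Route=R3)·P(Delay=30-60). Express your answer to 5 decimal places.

0.00909

P(Route=R3) = 0.026 + 0.078 + 0.026 + 0.043 = 0.173.
P(Delay=30-60) = 0.050 + 0.008 + 0.043 + 0.063 + 0.032 = 0.196.
P(Route=R3, Delay=30-60) − P(Route=R3)P(Delay=30-60) = 0.043 − 0.173×0.196 = 0.00909.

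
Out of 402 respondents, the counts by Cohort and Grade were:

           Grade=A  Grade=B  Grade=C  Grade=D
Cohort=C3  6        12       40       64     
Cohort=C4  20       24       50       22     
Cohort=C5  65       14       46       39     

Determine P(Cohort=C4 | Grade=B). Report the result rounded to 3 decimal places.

Total with Grade=B: 12 + 24 + 14 = 50.
P(Cohort=C4 | Grade=B) = 24/50 = 0.480.

0.480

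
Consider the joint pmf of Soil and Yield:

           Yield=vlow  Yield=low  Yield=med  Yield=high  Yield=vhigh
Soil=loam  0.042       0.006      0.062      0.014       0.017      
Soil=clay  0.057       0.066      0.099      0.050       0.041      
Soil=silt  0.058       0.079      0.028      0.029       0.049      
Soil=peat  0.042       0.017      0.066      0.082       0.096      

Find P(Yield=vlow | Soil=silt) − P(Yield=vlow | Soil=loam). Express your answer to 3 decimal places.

P(Soil=silt) = 0.058 + 0.079 + 0.028 + 0.029 + 0.049 = 0.243; P(Yield=vlow | Soil=silt) = 0.058/0.243 = 0.2387.
P(Soil=loam) = 0.042 + 0.006 + 0.062 + 0.014 + 0.017 = 0.141; P(Yield=vlow | Soil=loam) = 0.042/0.141 = 0.2979.
Difference = -0.059.

-0.059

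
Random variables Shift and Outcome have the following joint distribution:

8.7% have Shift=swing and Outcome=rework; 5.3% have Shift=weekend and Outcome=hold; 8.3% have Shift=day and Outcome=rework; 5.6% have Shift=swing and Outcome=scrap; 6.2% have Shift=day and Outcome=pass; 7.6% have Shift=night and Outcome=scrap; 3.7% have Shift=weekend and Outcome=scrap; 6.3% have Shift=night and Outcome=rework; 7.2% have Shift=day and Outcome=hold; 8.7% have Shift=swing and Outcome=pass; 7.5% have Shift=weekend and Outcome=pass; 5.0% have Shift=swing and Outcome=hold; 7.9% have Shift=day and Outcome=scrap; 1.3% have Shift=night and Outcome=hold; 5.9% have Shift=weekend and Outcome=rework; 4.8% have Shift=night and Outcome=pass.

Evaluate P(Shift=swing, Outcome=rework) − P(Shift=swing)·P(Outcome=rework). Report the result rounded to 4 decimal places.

P(Shift=swing) = 0.087 + 0.087 + 0.056 + 0.050 = 0.280.
P(Outcome=rework) = 0.083 + 0.087 + 0.063 + 0.059 = 0.292.
P(Shift=swing, Outcome=rework) − P(Shift=swing)P(Outcome=rework) = 0.087 − 0.280×0.292 = 0.0052.

0.0052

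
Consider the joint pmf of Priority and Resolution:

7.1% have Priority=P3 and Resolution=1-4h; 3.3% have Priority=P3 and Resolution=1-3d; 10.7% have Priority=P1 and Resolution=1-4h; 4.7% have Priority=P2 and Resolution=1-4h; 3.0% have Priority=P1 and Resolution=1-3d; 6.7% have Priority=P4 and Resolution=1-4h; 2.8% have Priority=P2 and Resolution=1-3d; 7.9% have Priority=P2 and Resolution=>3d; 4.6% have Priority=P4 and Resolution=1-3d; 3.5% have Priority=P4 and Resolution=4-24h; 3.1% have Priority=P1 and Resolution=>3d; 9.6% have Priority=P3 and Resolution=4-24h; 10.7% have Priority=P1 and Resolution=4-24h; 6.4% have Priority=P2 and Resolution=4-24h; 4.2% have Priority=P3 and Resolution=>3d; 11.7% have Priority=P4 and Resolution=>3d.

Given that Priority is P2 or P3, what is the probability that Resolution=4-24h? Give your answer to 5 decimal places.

0.34783

P(Priority=P2) = 0.047 + 0.064 + 0.028 + 0.079 = 0.218.
P(Priority=P3) = 0.071 + 0.096 + 0.033 + 0.042 = 0.242.
P(Priority ∈ {P2, P3}) = 0.218 + 0.242 = 0.460; P(Resolution=4-24h, Priority ∈ {P2, P3}) = 0.064 + 0.096 = 0.160.
P(Resolution=4-24h | Priority ∈ {P2, P3}) = 0.160/0.460 = 0.34783.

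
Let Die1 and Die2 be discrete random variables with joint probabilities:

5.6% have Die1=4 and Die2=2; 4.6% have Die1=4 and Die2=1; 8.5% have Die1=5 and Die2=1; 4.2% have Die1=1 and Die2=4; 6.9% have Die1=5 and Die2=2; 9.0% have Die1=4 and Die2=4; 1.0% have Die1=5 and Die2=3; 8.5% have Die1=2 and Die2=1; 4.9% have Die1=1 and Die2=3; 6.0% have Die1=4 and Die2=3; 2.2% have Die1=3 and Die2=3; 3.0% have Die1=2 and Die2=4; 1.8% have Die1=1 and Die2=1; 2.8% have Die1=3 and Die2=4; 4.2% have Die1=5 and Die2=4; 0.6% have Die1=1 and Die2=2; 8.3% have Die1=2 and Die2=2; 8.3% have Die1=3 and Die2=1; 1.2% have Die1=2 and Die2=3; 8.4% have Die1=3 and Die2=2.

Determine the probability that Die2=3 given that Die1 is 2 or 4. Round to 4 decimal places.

0.1558

P(Die1=2) = 0.085 + 0.083 + 0.012 + 0.030 = 0.210.
P(Die1=4) = 0.046 + 0.056 + 0.060 + 0.090 = 0.252.
P(Die1 ∈ {2, 4}) = 0.210 + 0.252 = 0.462; P(Die2=3, Die1 ∈ {2, 4}) = 0.012 + 0.060 = 0.072.
P(Die2=3 | Die1 ∈ {2, 4}) = 0.072/0.462 = 0.1558.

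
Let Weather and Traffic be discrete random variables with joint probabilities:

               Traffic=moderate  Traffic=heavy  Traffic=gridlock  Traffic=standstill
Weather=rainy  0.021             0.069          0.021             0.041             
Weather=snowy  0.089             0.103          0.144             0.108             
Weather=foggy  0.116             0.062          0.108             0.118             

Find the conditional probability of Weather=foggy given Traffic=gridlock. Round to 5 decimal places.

0.39560

P(Traffic=gridlock) = 0.021 + 0.144 + 0.108 = 0.273.
P(Weather=foggy | Traffic=gridlock) = 0.108/0.273 = 0.39560.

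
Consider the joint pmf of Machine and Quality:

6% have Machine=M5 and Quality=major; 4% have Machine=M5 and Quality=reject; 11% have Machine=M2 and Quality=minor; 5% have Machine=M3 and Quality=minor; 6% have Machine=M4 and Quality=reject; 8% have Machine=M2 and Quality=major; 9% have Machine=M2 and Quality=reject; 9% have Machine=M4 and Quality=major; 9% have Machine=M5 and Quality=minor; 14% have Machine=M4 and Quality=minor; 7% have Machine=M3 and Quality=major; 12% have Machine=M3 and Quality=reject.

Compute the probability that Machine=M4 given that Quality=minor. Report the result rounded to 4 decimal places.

P(Quality=minor) = 0.11 + 0.05 + 0.14 + 0.09 = 0.39.
P(Machine=M4 | Quality=minor) = 0.14/0.39 = 0.3590.

0.3590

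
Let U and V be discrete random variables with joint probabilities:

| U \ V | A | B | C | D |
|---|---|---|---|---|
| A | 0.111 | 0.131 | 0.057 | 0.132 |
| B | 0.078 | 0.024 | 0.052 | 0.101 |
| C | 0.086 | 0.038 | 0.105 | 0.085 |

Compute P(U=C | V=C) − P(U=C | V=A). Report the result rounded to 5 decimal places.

P(V=C) = 0.057 + 0.052 + 0.105 = 0.214; P(U=C | V=C) = 0.105/0.214 = 0.490654.
P(V=A) = 0.111 + 0.078 + 0.086 = 0.275; P(U=C | V=A) = 0.086/0.275 = 0.312727.
Difference = 0.17793.

0.17793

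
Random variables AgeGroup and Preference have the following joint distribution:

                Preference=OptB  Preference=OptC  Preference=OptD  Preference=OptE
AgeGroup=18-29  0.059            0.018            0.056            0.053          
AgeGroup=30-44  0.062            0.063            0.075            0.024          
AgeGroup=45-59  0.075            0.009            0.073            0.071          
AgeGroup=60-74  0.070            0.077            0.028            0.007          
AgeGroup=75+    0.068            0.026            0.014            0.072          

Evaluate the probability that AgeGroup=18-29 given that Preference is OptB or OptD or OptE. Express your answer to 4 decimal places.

P(Preference=OptB) = 0.059 + 0.062 + 0.075 + 0.070 + 0.068 = 0.334.
P(Preference=OptD) = 0.056 + 0.075 + 0.073 + 0.028 + 0.014 = 0.246.
P(Preference=OptE) = 0.053 + 0.024 + 0.071 + 0.007 + 0.072 = 0.227.
P(Preference ∈ {OptB, OptD, OptE}) = 0.334 + 0.246 + 0.227 = 0.807; P(AgeGroup=18-29, Preference ∈ {OptB, OptD, OptE}) = 0.059 + 0.056 + 0.053 = 0.168.
P(AgeGroup=18-29 | Preference ∈ {OptB, OptD, OptE}) = 0.168/0.807 = 0.2082.

0.2082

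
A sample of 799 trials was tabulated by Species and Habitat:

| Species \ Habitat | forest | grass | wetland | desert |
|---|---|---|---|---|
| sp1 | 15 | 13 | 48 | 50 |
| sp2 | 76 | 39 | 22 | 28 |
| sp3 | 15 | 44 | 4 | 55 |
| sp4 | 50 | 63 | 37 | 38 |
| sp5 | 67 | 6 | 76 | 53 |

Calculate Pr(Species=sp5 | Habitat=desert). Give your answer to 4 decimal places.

0.2366

Total with Habitat=desert: 50 + 28 + 55 + 38 + 53 = 224.
P(Species=sp5 | Habitat=desert) = 53/224 = 0.2366.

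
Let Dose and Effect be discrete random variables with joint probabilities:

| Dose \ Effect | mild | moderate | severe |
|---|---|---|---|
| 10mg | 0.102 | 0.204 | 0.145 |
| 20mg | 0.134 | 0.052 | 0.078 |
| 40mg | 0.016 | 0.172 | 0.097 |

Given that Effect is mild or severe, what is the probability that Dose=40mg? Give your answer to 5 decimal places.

0.19755

P(Effect=mild) = 0.102 + 0.134 + 0.016 = 0.252.
P(Effect=severe) = 0.145 + 0.078 + 0.097 = 0.320.
P(Effect ∈ {mild, severe}) = 0.252 + 0.320 = 0.572; P(Dose=40mg, Effect ∈ {mild, severe}) = 0.016 + 0.097 = 0.113.
P(Dose=40mg | Effect ∈ {mild, severe}) = 0.113/0.572 = 0.19755.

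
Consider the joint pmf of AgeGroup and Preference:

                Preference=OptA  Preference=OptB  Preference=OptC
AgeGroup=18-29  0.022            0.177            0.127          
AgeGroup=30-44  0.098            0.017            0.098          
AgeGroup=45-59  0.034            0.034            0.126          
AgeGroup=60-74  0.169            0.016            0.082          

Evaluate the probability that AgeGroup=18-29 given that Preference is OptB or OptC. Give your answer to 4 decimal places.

P(Preference=OptB) = 0.177 + 0.017 + 0.034 + 0.016 = 0.244.
P(Preference=OptC) = 0.127 + 0.098 + 0.126 + 0.082 = 0.433.
P(Preference ∈ {OptB, OptC}) = 0.244 + 0.433 = 0.677; P(AgeGroup=18-29, Preference ∈ {OptB, OptC}) = 0.177 + 0.127 = 0.304.
P(AgeGroup=18-29 | Preference ∈ {OptB, OptC}) = 0.304/0.677 = 0.4490.

0.4490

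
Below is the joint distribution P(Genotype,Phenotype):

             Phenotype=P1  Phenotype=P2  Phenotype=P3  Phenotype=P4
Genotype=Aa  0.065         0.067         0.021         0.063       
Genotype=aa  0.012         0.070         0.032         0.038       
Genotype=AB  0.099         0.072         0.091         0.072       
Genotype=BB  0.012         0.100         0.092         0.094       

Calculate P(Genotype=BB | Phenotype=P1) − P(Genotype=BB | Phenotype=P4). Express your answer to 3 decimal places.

P(Phenotype=P1) = 0.065 + 0.012 + 0.099 + 0.012 = 0.188; P(Genotype=BB | Phenotype=P1) = 0.012/0.188 = 0.0638.
P(Phenotype=P4) = 0.063 + 0.038 + 0.072 + 0.094 = 0.267; P(Genotype=BB | Phenotype=P4) = 0.094/0.267 = 0.3521.
Difference = -0.288.

-0.288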